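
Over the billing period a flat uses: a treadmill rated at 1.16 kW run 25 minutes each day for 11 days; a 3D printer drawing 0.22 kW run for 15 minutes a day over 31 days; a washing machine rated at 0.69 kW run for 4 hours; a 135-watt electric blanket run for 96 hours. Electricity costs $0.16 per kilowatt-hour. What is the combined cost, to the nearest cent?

$3.64

treadmill: Runtime = 25 min × 11 = 275 min = 4.583333… h
treadmill: 1.16 kW × 4.583333… h = 5.316666… kWh
3D printer: Runtime = 15 min × 31 = 465 min = 7.75 h
3D printer: 0.22 kW × 7.75 h = 1.705 kWh
washing machine: 0.69 kW × 4 h = 2.76 kWh
electric blanket: 0.135 kW × 96 h = 12.96 kWh
Total energy = 22.741666… kWh
Cost = 22.741666… × $0.16 = $3.64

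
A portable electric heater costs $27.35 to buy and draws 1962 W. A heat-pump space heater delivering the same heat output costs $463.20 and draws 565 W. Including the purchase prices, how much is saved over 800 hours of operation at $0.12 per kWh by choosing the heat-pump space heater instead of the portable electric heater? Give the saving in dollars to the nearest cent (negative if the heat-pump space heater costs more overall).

-$301.74

portable electric heater: $27.35 + (1962/1000) kW × 800 h × $0.12 = $27.35 + $188.352 = $215.702
heat-pump space heater: $463.20 + (565/1000) kW × 800 h × $0.12 = $463.20 + $54.24 = $517.44
Saving = $215.702 − $517.44 = −$301.738 → -$301.74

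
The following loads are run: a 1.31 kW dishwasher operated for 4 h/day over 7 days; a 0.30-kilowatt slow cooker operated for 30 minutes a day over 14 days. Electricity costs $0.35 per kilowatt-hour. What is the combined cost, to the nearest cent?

$13.57

dishwasher: Runtime = 4 h/day × 7 days = 28 h
dishwasher: 1.31 kW × 28 h = 36.68 kWh
slow cooker: Runtime = 30 min × 14 = 420 min = 7 h
slow cooker: 0.3 kW × 7 h = 2.1 kWh
Total energy = 38.78 kWh
Cost = 38.78 × $0.35 = $13.57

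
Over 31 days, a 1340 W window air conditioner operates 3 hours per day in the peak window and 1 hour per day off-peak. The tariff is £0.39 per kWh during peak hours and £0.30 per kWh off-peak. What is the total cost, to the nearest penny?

£61.06

Peak energy = 1.34 kW × 3 h × 31 = 124.62 kWh
Off-peak energy = 1.34 kW × 1 h × 31 = 41.54 kWh
Cost = 124.62 × £0.39 + 41.54 × £0.30 = £48.6018 + £12.462 = £61.06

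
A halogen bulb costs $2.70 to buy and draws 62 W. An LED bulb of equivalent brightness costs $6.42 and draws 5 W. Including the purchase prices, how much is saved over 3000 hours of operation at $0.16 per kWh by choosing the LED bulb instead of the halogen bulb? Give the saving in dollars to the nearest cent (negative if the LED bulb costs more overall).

$23.64

halogen bulb: $2.70 + (62/1000) kW × 3000 h × $0.16 = $2.70 + $29.76 = $32.46
LED bulb: $6.42 + (5/1000) kW × 3000 h × $0.16 = $6.42 + $2.4 = $8.82
Saving = $32.46 − $8.82 = $23.64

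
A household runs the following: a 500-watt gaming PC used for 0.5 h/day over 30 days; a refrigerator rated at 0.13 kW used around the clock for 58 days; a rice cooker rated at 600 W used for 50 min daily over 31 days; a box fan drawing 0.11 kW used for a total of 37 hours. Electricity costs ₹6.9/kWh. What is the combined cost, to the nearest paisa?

₹1435.41

gaming PC: Runtime = 0.5 h/day × 30 days = 15 h
gaming PC: 0.5 kW × 15 h = 7.5 kWh
refrigerator: Runtime = 24 h × 58 = 1392 h
refrigerator: 0.13 kW × 1392 h = 180.96 kWh
rice cooker: Runtime = 50 min × 31 = 1550 min = 25.833333… h
rice cooker: 0.6 kW × 25.833333… h = 15.5 kWh
box fan: 0.11 kW × 37 h = 4.07 kWh
Total energy = 208.03 kWh
Cost = 208.03 × ₹6.9 = ₹1435.41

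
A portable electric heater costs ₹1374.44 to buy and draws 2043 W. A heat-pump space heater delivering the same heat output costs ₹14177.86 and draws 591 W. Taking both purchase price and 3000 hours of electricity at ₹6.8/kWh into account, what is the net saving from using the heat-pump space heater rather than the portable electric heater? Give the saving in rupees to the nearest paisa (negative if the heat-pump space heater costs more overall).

₹16817.38

portable electric heater: ₹1374.44 + (2043/1000) kW × 3000 h × ₹6.8 = ₹1374.44 + ₹41677.2 = ₹43051.64
heat-pump space heater: ₹14177.86 + (591/1000) kW × 3000 h × ₹6.8 = ₹14177.86 + ₹12056.4 = ₹26234.26
Saving = ₹43051.64 − ₹26234.26 = ₹16817.38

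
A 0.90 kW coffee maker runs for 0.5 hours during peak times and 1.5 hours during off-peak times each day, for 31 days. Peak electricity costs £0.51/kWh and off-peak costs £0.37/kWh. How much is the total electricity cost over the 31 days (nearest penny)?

Peak energy = 0.9 kW × 0.5 h × 31 = 13.95 kWh
Off-peak energy = 0.9 kW × 1.5 h × 31 = 41.85 kWh
Cost = 13.95 × £0.51 + 41.85 × £0.37 = £7.1145 + £15.4845 = £22.60

£22.60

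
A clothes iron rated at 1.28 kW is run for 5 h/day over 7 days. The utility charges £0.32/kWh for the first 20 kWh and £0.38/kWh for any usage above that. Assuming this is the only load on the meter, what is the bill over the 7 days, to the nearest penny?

Runtime = 5 h/day × 7 days = 35 h
Energy = 1.28 kW × 35 h = 44.8 kWh
Tier 1 (0–20 kWh): 20 × £0.32 = £6.4
Above 20 kWh: 24.8 × £0.38 = £9.424
Bill = £15.82

£15.82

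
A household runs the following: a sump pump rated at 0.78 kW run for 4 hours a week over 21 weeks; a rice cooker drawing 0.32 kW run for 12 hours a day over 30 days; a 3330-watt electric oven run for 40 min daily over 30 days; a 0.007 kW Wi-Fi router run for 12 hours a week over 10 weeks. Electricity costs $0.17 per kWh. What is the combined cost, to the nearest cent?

$42.19

sump pump: Runtime = 4 h/week × 21 weeks = 84 h
sump pump: 0.78 kW × 84 h = 65.52 kWh
rice cooker: Runtime = 12 h/day × 30 days = 360 h
rice cooker: 0.32 kW × 360 h = 115.2 kWh
electric oven: Runtime = 40 min × 30 = 1200 min = 20 h
electric oven: 3.33 kW × 20 h = 66.6 kWh
Wi-Fi router: Runtime = 12 h/week × 10 weeks = 120 h
Wi-Fi router: 0.007 kW × 120 h = 0.84 kWh
Total energy = 248.16 kWh
Cost = 248.16 × $0.17 = $42.19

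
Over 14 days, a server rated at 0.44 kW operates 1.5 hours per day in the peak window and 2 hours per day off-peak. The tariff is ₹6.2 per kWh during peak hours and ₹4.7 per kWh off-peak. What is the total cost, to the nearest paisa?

Peak energy = 0.44 kW × 1.5 h × 14 = 9.24 kWh
Off-peak energy = 0.44 kW × 2 h × 14 = 12.32 kWh
Cost = 9.24 × ₹6.2 + 12.32 × ₹4.7 = ₹57.288 + ₹57.904 = ₹115.19

₹115.19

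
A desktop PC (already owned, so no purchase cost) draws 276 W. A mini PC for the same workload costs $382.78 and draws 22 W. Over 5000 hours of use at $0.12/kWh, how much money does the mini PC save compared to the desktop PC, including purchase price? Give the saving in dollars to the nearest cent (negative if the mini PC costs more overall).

desktop PC: $0.00 + (276/1000) kW × 5000 h × $0.12 = $0.00 + $165.6 = $165.6
mini PC: $382.78 + (22/1000) kW × 5000 h × $0.12 = $382.78 + $13.2 = $395.98
Saving = $165.6 − $395.98 = −$230.38

-$230.38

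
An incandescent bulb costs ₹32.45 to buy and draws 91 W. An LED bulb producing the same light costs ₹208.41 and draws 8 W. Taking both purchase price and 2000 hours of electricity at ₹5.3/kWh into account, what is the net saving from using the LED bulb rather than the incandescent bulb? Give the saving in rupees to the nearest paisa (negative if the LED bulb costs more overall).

incandescent bulb: ₹32.45 + (91/1000) kW × 2000 h × ₹5.3 = ₹32.45 + ₹964.6 = ₹997.05
LED bulb: ₹208.41 + (8/1000) kW × 2000 h × ₹5.3 = ₹208.41 + ₹84.8 = ₹293.21
Saving = ₹997.05 − ₹293.21 = ₹703.84

₹703.84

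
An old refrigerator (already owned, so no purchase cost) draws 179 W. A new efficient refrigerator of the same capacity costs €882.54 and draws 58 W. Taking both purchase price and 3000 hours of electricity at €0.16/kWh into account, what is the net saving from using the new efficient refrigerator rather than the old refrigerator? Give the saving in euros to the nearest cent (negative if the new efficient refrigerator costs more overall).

old refrigerator: €0.00 + (179/1000) kW × 3000 h × €0.16 = €0.00 + €85.92 = €85.92
new efficient refrigerator: €882.54 + (58/1000) kW × 3000 h × €0.16 = €882.54 + €27.84 = €910.38
Saving = €85.92 − €910.38 = −€824.46

-€824.46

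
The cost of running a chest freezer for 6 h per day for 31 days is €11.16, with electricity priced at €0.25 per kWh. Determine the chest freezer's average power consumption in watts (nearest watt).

240 W

Energy = €11.16 ÷ €0.25/kWh = 44.64 kWh
Runtime = 6 h/day × 31 days = 186 h
Power = 44.64 kWh ÷ 186 h = 0.24 kW = 240 W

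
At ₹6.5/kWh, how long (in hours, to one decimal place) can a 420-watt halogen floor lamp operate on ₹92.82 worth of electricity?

34.0 h

Energy available = ₹92.82 ÷ ₹6.5/kWh = 14.28 kWh
Hours = 14.28 kWh ÷ 0.42 kW = 34.0 h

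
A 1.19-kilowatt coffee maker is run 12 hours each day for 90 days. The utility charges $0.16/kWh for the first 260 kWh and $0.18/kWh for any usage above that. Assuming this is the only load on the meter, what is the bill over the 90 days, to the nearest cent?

Runtime = 12 h/day × 90 days = 1080 h
Energy = 1.19 kW × 1080 h = 1285.2 kWh
Tier 1 (0–260 kWh): 260 × $0.16 = $41.6
Above 260 kWh: 1025.2 × $0.18 = $184.536
Bill = $226.14

$226.14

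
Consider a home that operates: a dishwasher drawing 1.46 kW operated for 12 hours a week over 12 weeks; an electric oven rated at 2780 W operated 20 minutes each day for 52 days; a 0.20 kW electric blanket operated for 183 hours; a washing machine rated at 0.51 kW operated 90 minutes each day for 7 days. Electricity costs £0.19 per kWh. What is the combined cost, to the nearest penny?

£57.07

dishwasher: Runtime = 12 h/week × 12 weeks = 144 h
dishwasher: 1.46 kW × 144 h = 210.24 kWh
electric oven: Runtime = 20 min × 52 = 1040 min = 17.333333… h
electric oven: 2.78 kW × 17.333333… h = 48.186666… kWh
electric blanket: 0.2 kW × 183 h = 36.6 kWh
washing machine: Runtime = 90 min × 7 = 630 min = 10.5 h
washing machine: 0.51 kW × 10.5 h = 5.355 kWh
Total energy = 300.381666… kWh
Cost = 300.381666… × £0.19 = £57.07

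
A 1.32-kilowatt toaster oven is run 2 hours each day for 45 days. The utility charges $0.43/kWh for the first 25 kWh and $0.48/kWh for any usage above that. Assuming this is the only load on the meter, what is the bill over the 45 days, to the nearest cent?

$55.77

Runtime = 2 h/day × 45 days = 90 h
Energy = 1.32 kW × 90 h = 118.8 kWh
Tier 1 (0–25 kWh): 25 × $0.43 = $10.75
Above 25 kWh: 93.8 × $0.48 = $45.024
Bill = $55.77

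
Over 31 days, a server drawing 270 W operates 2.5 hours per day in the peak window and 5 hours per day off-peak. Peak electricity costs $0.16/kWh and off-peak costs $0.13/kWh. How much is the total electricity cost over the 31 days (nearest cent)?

$8.79

Peak energy = 0.27 kW × 2.5 h × 31 = 20.925 kWh
Off-peak energy = 0.27 kW × 5 h × 31 = 41.85 kWh
Cost = 20.925 × $0.16 + 41.85 × $0.13 = $3.348 + $5.4405 = $8.79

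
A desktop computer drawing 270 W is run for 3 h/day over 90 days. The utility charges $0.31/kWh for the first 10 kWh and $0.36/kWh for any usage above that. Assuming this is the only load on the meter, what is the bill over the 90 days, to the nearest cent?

Runtime = 3 h/day × 90 days = 270 h
Energy = 0.27 kW × 270 h = 72.9 kWh
Tier 1 (0–10 kWh): 10 × $0.31 = $3.1
Above 10 kWh: 62.9 × $0.36 = $22.644
Bill = $25.74

$25.74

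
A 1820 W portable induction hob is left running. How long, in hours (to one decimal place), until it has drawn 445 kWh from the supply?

Hours = 445 kWh ÷ 1.82 kW = 244.5 h

244.5 h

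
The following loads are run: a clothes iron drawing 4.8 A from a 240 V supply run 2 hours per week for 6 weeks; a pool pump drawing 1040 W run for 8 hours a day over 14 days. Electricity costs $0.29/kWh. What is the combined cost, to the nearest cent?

$37.79

clothes iron: Power = 4.8 A × 240 V = 1152 W = 1.152 kW
clothes iron: Runtime = 2 h/week × 6 weeks = 12 h
clothes iron: 1.152 kW × 12 h = 13.824 kWh
pool pump: Runtime = 8 h/day × 14 days = 112 h
pool pump: 1.04 kW × 112 h = 116.48 kWh
Total energy = 130.304 kWh
Cost = 130.304 × $0.29 = $37.79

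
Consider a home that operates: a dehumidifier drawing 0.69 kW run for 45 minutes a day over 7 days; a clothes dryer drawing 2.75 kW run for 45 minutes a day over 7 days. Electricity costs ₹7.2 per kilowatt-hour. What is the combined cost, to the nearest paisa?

dehumidifier: Runtime = 45 min × 7 = 315 min = 5.25 h
dehumidifier: 0.69 kW × 5.25 h = 3.6225 kWh
clothes dryer: Runtime = 45 min × 7 = 315 min = 5.25 h
clothes dryer: 2.75 kW × 5.25 h = 14.4375 kWh
Total energy = 18.06 kWh
Cost = 18.06 × ₹7.2 = ₹130.03

₹130.03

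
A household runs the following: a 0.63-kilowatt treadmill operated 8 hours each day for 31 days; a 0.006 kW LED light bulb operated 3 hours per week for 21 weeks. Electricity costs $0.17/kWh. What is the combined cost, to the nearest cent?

$26.63

treadmill: Runtime = 8 h/day × 31 days = 248 h
treadmill: 0.63 kW × 248 h = 156.24 kWh
LED light bulb: Runtime = 3 h/week × 21 weeks = 63 h
LED light bulb: 0.006 kW × 63 h = 0.378 kWh
Total energy = 156.618 kWh
Cost = 156.618 × $0.17 = $26.63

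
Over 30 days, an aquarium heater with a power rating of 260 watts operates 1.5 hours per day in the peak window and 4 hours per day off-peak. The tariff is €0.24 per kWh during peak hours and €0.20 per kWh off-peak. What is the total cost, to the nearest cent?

Peak energy = 0.26 kW × 1.5 h × 30 = 11.7 kWh
Off-peak energy = 0.26 kW × 4 h × 30 = 31.2 kWh
Cost = 11.7 × €0.24 + 31.2 × €0.20 = €2.808 + €6.24 = €9.05

€9.05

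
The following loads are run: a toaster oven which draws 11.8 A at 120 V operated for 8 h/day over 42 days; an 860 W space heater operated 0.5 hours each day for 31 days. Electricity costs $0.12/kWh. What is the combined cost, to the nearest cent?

toaster oven: Power = 11.8 A × 120 V = 1416 W = 1.416 kW
toaster oven: Runtime = 8 h/day × 42 days = 336 h
toaster oven: 1.416 kW × 336 h = 475.776 kWh
space heater: Runtime = 0.5 h/day × 31 days = 15.5 h
space heater: 0.86 kW × 15.5 h = 13.33 kWh
Total energy = 489.106 kWh
Cost = 489.106 × $0.12 = $58.69

$58.69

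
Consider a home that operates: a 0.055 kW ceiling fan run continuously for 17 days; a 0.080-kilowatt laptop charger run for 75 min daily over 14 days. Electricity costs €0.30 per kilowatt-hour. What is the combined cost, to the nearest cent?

€7.15

ceiling fan: Runtime = 24 h × 17 = 408 h
ceiling fan: 0.055 kW × 408 h = 22.44 kWh
laptop charger: Runtime = 75 min × 14 = 1050 min = 17.5 h
laptop charger: 0.08 kW × 17.5 h = 1.4 kWh
Total energy = 23.84 kWh
Cost = 23.84 × €0.30 = €7.15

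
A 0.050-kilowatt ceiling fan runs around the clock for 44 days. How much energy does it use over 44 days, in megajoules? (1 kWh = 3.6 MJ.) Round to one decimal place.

190.1 MJ

Runtime = 24 h × 44 = 1056 h
Energy = 0.05 kW × 1056 h = 52.8 kWh
= 52.8 × 3.6 MJ = 190.1 MJ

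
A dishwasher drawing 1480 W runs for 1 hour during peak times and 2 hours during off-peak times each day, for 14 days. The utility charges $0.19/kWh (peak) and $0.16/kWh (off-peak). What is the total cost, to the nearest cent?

$10.57

Peak energy = 1.48 kW × 1 h × 14 = 20.72 kWh
Off-peak energy = 1.48 kW × 2 h × 14 = 41.44 kWh
Cost = 20.72 × $0.19 + 41.44 × $0.16 = $3.9368 + $6.6304 = $10.57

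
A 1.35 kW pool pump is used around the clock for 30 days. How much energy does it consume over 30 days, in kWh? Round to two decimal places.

972.00 kWh

Runtime = 24 h × 30 = 720 h
Energy = 1.35 kW × 720 h = 972 kWh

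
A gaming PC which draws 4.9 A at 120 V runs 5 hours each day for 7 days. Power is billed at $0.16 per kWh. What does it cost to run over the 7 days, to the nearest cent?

$3.29

Power = 4.9 A × 120 V = 588 W = 0.588 kW
Runtime = 5 h/day × 7 days = 35 h
Energy = 0.588 kW × 35 h = 20.58 kWh
Cost = 20.58 kWh × $0.16/kWh = $3.29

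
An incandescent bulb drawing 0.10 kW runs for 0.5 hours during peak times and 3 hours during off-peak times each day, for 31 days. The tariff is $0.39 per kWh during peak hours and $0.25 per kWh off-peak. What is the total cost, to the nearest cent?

Peak energy = 0.1 kW × 0.5 h × 31 = 1.55 kWh
Off-peak energy = 0.1 kW × 3 h × 31 = 9.3 kWh
Cost = 1.55 × $0.39 + 9.3 × $0.25 = $0.6045 + $2.325 = $2.93

$2.93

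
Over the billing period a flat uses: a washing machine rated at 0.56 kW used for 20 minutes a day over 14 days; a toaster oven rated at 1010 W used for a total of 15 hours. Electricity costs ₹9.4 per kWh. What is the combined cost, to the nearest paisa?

₹166.98

washing machine: Runtime = 20 min × 14 = 280 min = 4.666666… h
washing machine: 0.56 kW × 4.666666… h = 2.613333… kWh
toaster oven: 1.01 kW × 15 h = 15.15 kWh
Total energy = 17.763333… kWh
Cost = 17.763333… × ₹9.4 = ₹166.98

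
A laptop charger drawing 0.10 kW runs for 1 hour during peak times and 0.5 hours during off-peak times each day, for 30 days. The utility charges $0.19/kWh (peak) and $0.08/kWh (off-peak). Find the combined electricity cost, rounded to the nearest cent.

Peak energy = 0.1 kW × 1 h × 30 = 3 kWh
Off-peak energy = 0.1 kW × 0.5 h × 30 = 1.5 kWh
Cost = 3 × $0.19 + 1.5 × $0.08 = $0.57 + $0.12 = $0.69

$0.69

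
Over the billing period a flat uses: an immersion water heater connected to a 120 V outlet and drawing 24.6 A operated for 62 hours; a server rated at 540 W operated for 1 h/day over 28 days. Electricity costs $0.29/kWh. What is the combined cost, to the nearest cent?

immersion water heater: Power = 24.6 A × 120 V = 2952 W = 2.952 kW
immersion water heater: 2.952 kW × 62 h = 183.024 kWh
server: Runtime = 1 h/day × 28 days = 28 h
server: 0.54 kW × 28 h = 15.12 kWh
Total energy = 198.144 kWh
Cost = 198.144 × $0.29 = $57.46

$57.46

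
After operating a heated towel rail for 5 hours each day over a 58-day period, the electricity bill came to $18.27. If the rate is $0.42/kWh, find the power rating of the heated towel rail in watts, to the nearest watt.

150 W

Energy = $18.27 ÷ $0.42/kWh = 43.5 kWh
Runtime = 5 h/day × 58 days = 290 h
Power = 43.5 kWh ÷ 290 h = 0.15 kW = 150 W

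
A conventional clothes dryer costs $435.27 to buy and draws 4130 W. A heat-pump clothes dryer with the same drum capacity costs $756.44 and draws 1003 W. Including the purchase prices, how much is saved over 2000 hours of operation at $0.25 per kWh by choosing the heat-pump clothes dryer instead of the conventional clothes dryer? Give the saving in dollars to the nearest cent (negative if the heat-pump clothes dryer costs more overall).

$1242.33

conventional clothes dryer: $435.27 + (4130/1000) kW × 2000 h × $0.25 = $435.27 + $2065 = $2500.27
heat-pump clothes dryer: $756.44 + (1003/1000) kW × 2000 h × $0.25 = $756.44 + $501.5 = $1257.94
Saving = $2500.27 − $1257.94 = $1242.33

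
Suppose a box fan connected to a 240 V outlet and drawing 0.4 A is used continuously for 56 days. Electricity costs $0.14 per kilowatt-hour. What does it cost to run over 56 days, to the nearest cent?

Power = 0.4 A × 240 V = 96 W = 0.096 kW
Runtime = 24 h × 56 = 1344 h
Energy = 0.096 kW × 1344 h = 129.024 kWh
Cost = 129.024 kWh × $0.14/kWh = $18.06

$18.06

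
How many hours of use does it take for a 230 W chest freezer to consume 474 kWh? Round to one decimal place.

Hours = 474 kWh ÷ 0.23 kW = 2060.9 h

2060.9 h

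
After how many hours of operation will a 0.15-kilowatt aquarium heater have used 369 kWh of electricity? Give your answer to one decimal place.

Hours = 369 kWh ÷ 0.15 kW = 2460.0 h

2460.0 h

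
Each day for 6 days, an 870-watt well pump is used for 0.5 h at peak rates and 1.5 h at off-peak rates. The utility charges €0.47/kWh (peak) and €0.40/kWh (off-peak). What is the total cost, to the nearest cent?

Peak energy = 0.87 kW × 0.5 h × 6 = 2.61 kWh
Off-peak energy = 0.87 kW × 1.5 h × 6 = 7.83 kWh
Cost = 2.61 × €0.47 + 7.83 × €0.40 = €1.2267 + €3.132 = €4.36

€4.36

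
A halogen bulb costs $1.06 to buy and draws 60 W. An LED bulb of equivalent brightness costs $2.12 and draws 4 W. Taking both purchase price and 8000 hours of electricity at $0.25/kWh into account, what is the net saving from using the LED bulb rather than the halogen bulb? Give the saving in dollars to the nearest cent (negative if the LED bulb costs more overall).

$110.94

halogen bulb: $1.06 + (60/1000) kW × 8000 h × $0.25 = $1.06 + $120 = $121.06
LED bulb: $2.12 + (4/1000) kW × 8000 h × $0.25 = $2.12 + $8 = $10.12
Saving = $121.06 − $10.12 = $110.94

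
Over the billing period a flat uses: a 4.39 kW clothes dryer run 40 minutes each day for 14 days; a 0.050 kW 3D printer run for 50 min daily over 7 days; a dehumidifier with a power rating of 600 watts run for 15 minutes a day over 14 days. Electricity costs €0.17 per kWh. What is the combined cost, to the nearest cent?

€7.37

clothes dryer: Runtime = 40 min × 14 = 560 min = 9.333333… h
clothes dryer: 4.39 kW × 9.333333… h = 40.973333… kWh
3D printer: Runtime = 50 min × 7 = 350 min = 5.833333… h
3D printer: 0.05 kW × 5.833333… h = 0.291666… kWh
dehumidifier: Runtime = 15 min × 14 = 210 min = 3.5 h
dehumidifier: 0.6 kW × 3.5 h = 2.1 kWh
Total energy = 43.365 kWh
Cost = 43.365 × €0.17 = €7.37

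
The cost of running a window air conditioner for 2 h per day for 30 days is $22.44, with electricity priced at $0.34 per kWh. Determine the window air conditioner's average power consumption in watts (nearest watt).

1100 W

Energy = $22.44 ÷ $0.34/kWh = 66 kWh
Runtime = 2 h/day × 30 days = 60 h
Power = 66 kWh ÷ 60 h = 1.1 kW = 1100 W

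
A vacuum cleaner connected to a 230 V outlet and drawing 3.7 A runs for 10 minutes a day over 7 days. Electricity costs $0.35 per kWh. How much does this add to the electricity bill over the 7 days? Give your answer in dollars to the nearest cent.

$0.35

Power = 3.7 A × 230 V = 851 W = 0.851 kW
Runtime = 10 min × 7 = 70 min = 1.166666… h
Energy = 0.851 kW × 1.166666… h = 0.992833… kWh
Cost = 0.992833… kWh × $0.35/kWh = $0.35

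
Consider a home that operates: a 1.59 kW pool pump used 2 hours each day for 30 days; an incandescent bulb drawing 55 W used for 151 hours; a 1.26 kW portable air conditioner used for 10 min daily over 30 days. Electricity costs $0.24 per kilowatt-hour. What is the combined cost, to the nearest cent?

$26.40

pool pump: Runtime = 2 h/day × 30 days = 60 h
pool pump: 1.59 kW × 60 h = 95.4 kWh
incandescent bulb: 0.055 kW × 151 h = 8.305 kWh
portable air conditioner: Runtime = 10 min × 30 = 300 min = 5 h
portable air conditioner: 1.26 kW × 5 h = 6.3 kWh
Total energy = 110.005 kWh
Cost = 110.005 × $0.24 = $26.40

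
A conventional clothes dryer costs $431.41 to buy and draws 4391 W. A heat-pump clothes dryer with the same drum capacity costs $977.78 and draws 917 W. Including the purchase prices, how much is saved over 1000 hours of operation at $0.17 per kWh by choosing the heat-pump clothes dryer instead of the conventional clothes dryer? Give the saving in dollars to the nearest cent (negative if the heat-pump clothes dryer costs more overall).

$44.21

conventional clothes dryer: $431.41 + (4391/1000) kW × 1000 h × $0.17 = $431.41 + $746.47 = $1177.88
heat-pump clothes dryer: $977.78 + (917/1000) kW × 1000 h × $0.17 = $977.78 + $155.89 = $1133.67
Saving = $1177.88 − $1133.67 = $44.21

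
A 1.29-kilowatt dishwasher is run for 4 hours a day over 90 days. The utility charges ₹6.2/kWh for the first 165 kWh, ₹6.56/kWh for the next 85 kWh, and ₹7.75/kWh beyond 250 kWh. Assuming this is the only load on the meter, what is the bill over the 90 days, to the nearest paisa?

₹3242.20

Runtime = 4 h/day × 90 days = 360 h
Energy = 1.29 kW × 360 h = 464.4 kWh
Tier 1 (0–165 kWh): 165 × ₹6.2 = ₹1023
Tier 2 (165–250 kWh): 85 × ₹6.56 = ₹557.6
Above 250 kWh: 214.4 × ₹7.75 = ₹1661.6
Bill = ₹3242.20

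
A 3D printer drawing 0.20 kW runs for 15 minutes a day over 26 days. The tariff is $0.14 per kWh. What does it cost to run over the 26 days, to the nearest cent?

Runtime = 15 min × 26 = 390 min = 6.5 h
Energy = 0.2 kW × 6.5 h = 1.3 kWh
Cost = 1.3 kWh × $0.14/kWh = $0.18

$0.18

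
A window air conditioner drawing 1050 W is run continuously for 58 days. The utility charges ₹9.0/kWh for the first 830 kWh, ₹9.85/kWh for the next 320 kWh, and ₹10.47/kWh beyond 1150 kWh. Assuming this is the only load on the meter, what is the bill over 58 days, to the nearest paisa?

₹13884.45

Runtime = 24 h × 58 = 1392 h
Energy = 1.05 kW × 1392 h = 1461.6 kWh
Tier 1 (0–830 kWh): 830 × ₹9.0 = ₹7470
Tier 2 (830–1150 kWh): 320 × ₹9.85 = ₹3152
Above 1150 kWh: 311.6 × ₹10.47 = ₹3262.452
Bill = ₹13884.45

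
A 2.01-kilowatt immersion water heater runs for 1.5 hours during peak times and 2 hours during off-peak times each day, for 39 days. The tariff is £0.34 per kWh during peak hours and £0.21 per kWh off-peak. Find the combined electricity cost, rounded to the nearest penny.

Peak energy = 2.01 kW × 1.5 h × 39 = 117.585 kWh
Off-peak energy = 2.01 kW × 2 h × 39 = 156.78 kWh
Cost = 117.585 × £0.34 + 156.78 × £0.21 = £39.9789 + £32.9238 = £72.90

£72.90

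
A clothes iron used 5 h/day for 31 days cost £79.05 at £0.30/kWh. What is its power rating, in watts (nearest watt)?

Energy = £79.05 ÷ £0.30/kWh = 263.5 kWh
Runtime = 5 h/day × 31 days = 155 h
Power = 263.5 kWh ÷ 155 h = 1.7 kW = 1700 W

1700 W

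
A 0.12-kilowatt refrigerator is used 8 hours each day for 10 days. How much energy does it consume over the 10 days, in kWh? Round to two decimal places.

9.60 kWh

Runtime = 8 h/day × 10 days = 80 h
Energy = 0.12 kW × 80 h = 9.6 kWh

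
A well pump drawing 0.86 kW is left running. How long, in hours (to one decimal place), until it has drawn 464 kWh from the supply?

539.5 h

Hours = 464 kWh ÷ 0.86 kW = 539.5 h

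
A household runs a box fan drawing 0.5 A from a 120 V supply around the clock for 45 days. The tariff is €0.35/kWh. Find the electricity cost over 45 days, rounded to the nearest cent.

Power = 0.5 A × 120 V = 60 W = 0.06 kW
Runtime = 24 h × 45 = 1080 h
Energy = 0.06 kW × 1080 h = 64.8 kWh
Cost = 64.8 kWh × €0.35/kWh = €22.68

€22.68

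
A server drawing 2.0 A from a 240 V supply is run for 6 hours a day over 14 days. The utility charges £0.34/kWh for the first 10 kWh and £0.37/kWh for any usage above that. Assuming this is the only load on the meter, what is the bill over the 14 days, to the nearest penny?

Power = 2.0 A × 240 V = 480 W = 0.48 kW
Runtime = 6 h/day × 14 days = 84 h
Energy = 0.48 kW × 84 h = 40.32 kWh
Tier 1 (0–10 kWh): 10 × £0.34 = £3.4
Above 10 kWh: 30.32 × £0.37 = £11.2184
Bill = £14.62

£14.62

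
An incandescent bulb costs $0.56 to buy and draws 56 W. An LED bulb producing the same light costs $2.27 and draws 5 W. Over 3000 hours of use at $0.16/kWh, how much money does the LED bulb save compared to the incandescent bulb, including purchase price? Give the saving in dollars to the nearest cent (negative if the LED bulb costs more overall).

$22.77

incandescent bulb: $0.56 + (56/1000) kW × 3000 h × $0.16 = $0.56 + $26.88 = $27.44
LED bulb: $2.27 + (5/1000) kW × 3000 h × $0.16 = $2.27 + $2.4 = $4.67
Saving = $27.44 − $4.67 = $22.77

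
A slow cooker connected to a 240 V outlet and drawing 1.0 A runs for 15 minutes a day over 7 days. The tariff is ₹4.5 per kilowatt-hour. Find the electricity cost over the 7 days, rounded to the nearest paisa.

₹1.89

Power = 1.0 A × 240 V = 240 W = 0.24 kW
Runtime = 15 min × 7 = 105 min = 1.75 h
Energy = 0.24 kW × 1.75 h = 0.42 kWh
Cost = 0.42 kWh × ₹4.5/kWh = ₹1.89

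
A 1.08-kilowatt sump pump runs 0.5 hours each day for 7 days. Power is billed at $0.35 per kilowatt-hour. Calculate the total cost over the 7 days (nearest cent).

Runtime = 0.5 h/day × 7 days = 3.5 h
Energy = 1.08 kW × 3.5 h = 3.78 kWh
Cost = 3.78 kWh × $0.35/kWh = $1.32

$1.32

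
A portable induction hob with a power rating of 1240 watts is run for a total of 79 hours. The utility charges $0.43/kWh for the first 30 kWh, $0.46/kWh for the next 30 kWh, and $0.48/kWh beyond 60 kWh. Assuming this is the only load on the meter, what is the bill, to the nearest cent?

Energy = 1.24 kW × 79 h = 97.96 kWh
Tier 1 (0–30 kWh): 30 × $0.43 = $12.9
Tier 2 (30–60 kWh): 30 × $0.46 = $13.8
Above 60 kWh: 37.96 × $0.48 = $18.2208
Bill = $44.92

$44.92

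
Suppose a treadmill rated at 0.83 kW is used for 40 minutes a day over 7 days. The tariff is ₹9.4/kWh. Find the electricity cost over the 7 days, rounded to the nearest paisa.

Runtime = 40 min × 7 = 280 min = 4.666666… h
Energy = 0.83 kW × 4.666666… h = 3.873333… kWh
Cost = 3.873333… kWh × ₹9.4/kWh = ₹36.41

₹36.41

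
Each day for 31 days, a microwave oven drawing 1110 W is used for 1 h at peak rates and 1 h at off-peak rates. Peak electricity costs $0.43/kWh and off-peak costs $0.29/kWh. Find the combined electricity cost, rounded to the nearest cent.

$24.78

Peak energy = 1.11 kW × 1 h × 31 = 34.41 kWh
Off-peak energy = 1.11 kW × 1 h × 31 = 34.41 kWh
Cost = 34.41 × $0.43 + 34.41 × $0.29 = $14.7963 + $9.9789 = $24.78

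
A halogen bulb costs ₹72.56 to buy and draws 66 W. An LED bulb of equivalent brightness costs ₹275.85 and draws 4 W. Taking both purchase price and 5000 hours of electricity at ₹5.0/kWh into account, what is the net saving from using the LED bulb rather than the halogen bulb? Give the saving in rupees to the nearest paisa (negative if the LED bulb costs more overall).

₹1346.71

halogen bulb: ₹72.56 + (66/1000) kW × 5000 h × ₹5.0 = ₹72.56 + ₹1650 = ₹1722.56
LED bulb: ₹275.85 + (4/1000) kW × 5000 h × ₹5.0 = ₹275.85 + ₹100 = ₹375.85
Saving = ₹1722.56 − ₹375.85 = ₹1346.71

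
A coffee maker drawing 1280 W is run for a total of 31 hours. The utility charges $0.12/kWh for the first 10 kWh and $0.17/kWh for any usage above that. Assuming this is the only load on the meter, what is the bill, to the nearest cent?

$6.25

Energy = 1.28 kW × 31 h = 39.68 kWh
Tier 1 (0–10 kWh): 10 × $0.12 = $1.2
Above 10 kWh: 29.68 × $0.17 = $5.0456
Bill = $6.25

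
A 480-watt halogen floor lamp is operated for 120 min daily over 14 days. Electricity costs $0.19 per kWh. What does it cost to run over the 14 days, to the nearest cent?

$2.55

Runtime = 120 min × 14 = 1680 min = 28 h
Energy = 0.48 kW × 28 h = 13.44 kWh
Cost = 13.44 kWh × $0.19/kWh = $2.55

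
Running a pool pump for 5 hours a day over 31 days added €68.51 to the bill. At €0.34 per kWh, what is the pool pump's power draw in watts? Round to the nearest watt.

Energy = €68.51 ÷ €0.34/kWh = 201.5 kWh
Runtime = 5 h/day × 31 days = 155 h
Power = 201.5 kWh ÷ 155 h = 1.3 kW = 1300 W

1300 W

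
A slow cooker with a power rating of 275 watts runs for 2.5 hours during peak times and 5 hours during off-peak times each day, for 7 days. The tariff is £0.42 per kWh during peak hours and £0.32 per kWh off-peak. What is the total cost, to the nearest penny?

£5.10

Peak energy = 0.275 kW × 2.5 h × 7 = 4.8125 kWh
Off-peak energy = 0.275 kW × 5 h × 7 = 9.625 kWh
Cost = 4.8125 × £0.42 + 9.625 × £0.32 = £2.02125 + £3.08 = £5.10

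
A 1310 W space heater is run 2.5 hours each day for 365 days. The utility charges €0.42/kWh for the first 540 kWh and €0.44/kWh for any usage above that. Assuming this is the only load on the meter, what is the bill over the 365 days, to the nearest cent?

Runtime = 2.5 h/day × 365 days = 912.5 h
Energy = 1.31 kW × 912.5 h = 1195.375 kWh
Tier 1 (0–540 kWh): 540 × €0.42 = €226.8
Above 540 kWh: 655.375 × €0.44 = €288.365
Bill = €515.17

€515.17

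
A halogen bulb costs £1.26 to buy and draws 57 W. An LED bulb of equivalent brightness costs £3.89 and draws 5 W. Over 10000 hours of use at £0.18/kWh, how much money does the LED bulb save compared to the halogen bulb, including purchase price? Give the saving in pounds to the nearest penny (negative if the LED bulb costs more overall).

halogen bulb: £1.26 + (57/1000) kW × 10000 h × £0.18 = £1.26 + £102.6 = £103.86
LED bulb: £3.89 + (5/1000) kW × 10000 h × £0.18 = £3.89 + £9 = £12.89
Saving = £103.86 − £12.89 = £90.97

£90.97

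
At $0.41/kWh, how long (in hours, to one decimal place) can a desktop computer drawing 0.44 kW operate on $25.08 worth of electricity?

139.0 h

Energy available = $25.08 ÷ $0.41/kWh = 61.1707 kWh
Hours = 61.1707 kWh ÷ 0.44 kW = 139.0 h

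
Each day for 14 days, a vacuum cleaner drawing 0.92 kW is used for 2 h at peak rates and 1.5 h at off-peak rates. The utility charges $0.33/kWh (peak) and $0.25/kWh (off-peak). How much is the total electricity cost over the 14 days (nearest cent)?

$13.33

Peak energy = 0.92 kW × 2 h × 14 = 25.76 kWh
Off-peak energy = 0.92 kW × 1.5 h × 14 = 19.32 kWh
Cost = 25.76 × $0.33 + 19.32 × $0.25 = $8.5008 + $4.83 = $13.33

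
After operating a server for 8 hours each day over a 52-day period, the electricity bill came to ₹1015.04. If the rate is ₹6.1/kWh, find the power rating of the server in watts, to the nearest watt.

Energy = ₹1015.04 ÷ ₹6.1/kWh = 166.4 kWh
Runtime = 8 h/day × 52 days = 416 h
Power = 166.4 kWh ÷ 416 h = 0.4 kW = 400 W

400 W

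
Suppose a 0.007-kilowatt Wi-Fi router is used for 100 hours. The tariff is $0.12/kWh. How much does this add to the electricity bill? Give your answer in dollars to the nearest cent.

Energy = 0.007 kW × 100 h = 0.7 kWh
Cost = 0.7 kWh × $0.12/kWh = $0.08

$0.08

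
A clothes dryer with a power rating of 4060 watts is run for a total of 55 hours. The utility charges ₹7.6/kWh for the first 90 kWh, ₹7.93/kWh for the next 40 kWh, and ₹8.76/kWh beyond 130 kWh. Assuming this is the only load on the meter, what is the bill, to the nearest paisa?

₹1818.51

Energy = 4.06 kW × 55 h = 223.3 kWh
Tier 1 (0–90 kWh): 90 × ₹7.6 = ₹684
Tier 2 (90–130 kWh): 40 × ₹7.93 = ₹317.2
Above 130 kWh: 93.3 × ₹8.76 = ₹817.308
Bill = ₹1818.51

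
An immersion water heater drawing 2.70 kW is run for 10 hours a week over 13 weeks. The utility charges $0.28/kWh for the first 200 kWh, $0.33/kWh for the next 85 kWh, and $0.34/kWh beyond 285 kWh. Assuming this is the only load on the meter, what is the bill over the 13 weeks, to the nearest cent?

$106.49

Runtime = 10 h/week × 13 weeks = 130 h
Energy = 2.7 kW × 130 h = 351 kWh
Tier 1 (0–200 kWh): 200 × $0.28 = $56
Tier 2 (200–285 kWh): 85 × $0.33 = $28.05
Above 285 kWh: 66 × $0.34 = $22.44
Bill = $106.49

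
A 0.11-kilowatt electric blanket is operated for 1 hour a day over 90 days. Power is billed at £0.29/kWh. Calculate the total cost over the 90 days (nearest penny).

Runtime = 1 h/day × 90 days = 90 h
Energy = 0.11 kW × 90 h = 9.9 kWh
Cost = 9.9 kWh × £0.29/kWh = £2.87

£2.87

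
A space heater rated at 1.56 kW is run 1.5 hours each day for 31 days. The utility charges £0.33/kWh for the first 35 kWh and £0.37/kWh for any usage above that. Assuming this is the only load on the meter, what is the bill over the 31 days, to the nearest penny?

£25.44

Runtime = 1.5 h/day × 31 days = 46.5 h
Energy = 1.56 kW × 46.5 h = 72.54 kWh
Tier 1 (0–35 kWh): 35 × £0.33 = £11.55
Above 35 kWh: 37.54 × £0.37 = £13.8898
Bill = £25.44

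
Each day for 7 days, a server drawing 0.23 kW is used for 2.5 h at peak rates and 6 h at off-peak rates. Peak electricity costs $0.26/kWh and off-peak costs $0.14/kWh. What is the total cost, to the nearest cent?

$2.40

Peak energy = 0.23 kW × 2.5 h × 7 = 4.025 kWh
Off-peak energy = 0.23 kW × 6 h × 7 = 9.66 kWh
Cost = 4.025 × $0.26 + 9.66 × $0.14 = $1.0465 + $1.3524 = $2.40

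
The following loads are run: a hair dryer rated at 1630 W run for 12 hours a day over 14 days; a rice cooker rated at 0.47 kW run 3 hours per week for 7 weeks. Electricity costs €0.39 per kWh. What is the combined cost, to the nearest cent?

€110.65

hair dryer: Runtime = 12 h/day × 14 days = 168 h
hair dryer: 1.63 kW × 168 h = 273.84 kWh
rice cooker: Runtime = 3 h/week × 7 weeks = 21 h
rice cooker: 0.47 kW × 21 h = 9.87 kWh
Total energy = 283.71 kWh
Cost = 283.71 × €0.39 = €110.65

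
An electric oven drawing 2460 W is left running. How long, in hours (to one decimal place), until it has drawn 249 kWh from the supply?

101.2 h

Hours = 249 kWh ÷ 2.46 kW = 101.2 h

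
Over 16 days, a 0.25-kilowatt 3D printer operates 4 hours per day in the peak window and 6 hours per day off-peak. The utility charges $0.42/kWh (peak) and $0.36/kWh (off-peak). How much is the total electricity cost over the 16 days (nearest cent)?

Peak energy = 0.25 kW × 4 h × 16 = 16 kWh
Off-peak energy = 0.25 kW × 6 h × 16 = 24 kWh
Cost = 16 × $0.42 + 24 × $0.36 = $6.72 + $8.64 = $15.36

$15.36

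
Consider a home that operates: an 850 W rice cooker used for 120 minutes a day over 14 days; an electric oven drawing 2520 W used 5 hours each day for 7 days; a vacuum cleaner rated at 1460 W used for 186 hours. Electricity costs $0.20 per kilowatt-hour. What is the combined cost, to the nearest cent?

rice cooker: Runtime = 120 min × 14 = 1680 min = 28 h
rice cooker: 0.85 kW × 28 h = 23.8 kWh
electric oven: Runtime = 5 h/day × 7 days = 35 h
electric oven: 2.52 kW × 35 h = 88.2 kWh
vacuum cleaner: 1.46 kW × 186 h = 271.56 kWh
Total energy = 383.56 kWh
Cost = 383.56 × $0.20 = $76.71

$76.71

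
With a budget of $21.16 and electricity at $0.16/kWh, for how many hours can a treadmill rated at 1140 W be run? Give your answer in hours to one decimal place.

116.0 h

Energy available = $21.16 ÷ $0.16/kWh = 132.25 kWh
Hours = 132.25 kWh ÷ 1.14 kW = 116.0 h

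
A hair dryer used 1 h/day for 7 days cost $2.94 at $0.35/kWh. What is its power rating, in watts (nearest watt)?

1200 W

Energy = $2.94 ÷ $0.35/kWh = 8.4 kWh
Runtime = 1 h/day × 7 days = 7 h
Power = 8.4 kWh ÷ 7 h = 1.2 kW = 1200 W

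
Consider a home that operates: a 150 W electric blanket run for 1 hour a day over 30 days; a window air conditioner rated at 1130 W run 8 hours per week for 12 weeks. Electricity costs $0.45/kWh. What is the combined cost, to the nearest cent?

electric blanket: Runtime = 1 h/day × 30 days = 30 h
electric blanket: 0.15 kW × 30 h = 4.5 kWh
window air conditioner: Runtime = 8 h/week × 12 weeks = 96 h
window air conditioner: 1.13 kW × 96 h = 108.48 kWh
Total energy = 112.98 kWh
Cost = 112.98 × $0.45 = $50.84

$50.84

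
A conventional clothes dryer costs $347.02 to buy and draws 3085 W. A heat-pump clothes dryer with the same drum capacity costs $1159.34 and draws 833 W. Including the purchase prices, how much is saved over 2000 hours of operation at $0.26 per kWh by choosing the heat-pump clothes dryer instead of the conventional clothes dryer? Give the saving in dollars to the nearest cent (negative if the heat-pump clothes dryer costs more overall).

$358.72

conventional clothes dryer: $347.02 + (3085/1000) kW × 2000 h × $0.26 = $347.02 + $1604.2 = $1951.22
heat-pump clothes dryer: $1159.34 + (833/1000) kW × 2000 h × $0.26 = $1159.34 + $433.16 = $1592.5
Saving = $1951.22 − $1592.5 = $358.72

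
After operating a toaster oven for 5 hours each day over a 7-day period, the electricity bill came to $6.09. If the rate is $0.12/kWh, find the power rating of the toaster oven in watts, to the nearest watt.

1450 W

Energy = $6.09 ÷ $0.12/kWh = 50.75 kWh
Runtime = 5 h/day × 7 days = 35 h
Power = 50.75 kWh ÷ 35 h = 1.45 kW = 1450 W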